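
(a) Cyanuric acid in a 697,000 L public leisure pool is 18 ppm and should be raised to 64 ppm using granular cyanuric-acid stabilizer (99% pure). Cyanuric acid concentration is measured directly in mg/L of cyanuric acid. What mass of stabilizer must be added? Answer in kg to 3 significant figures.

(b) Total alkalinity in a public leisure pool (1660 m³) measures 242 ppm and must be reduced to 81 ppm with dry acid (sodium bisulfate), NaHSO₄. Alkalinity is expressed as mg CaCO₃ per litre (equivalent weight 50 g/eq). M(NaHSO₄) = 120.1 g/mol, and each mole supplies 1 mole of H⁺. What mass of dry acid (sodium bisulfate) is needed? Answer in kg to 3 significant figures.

(a) CYA to add: (64 − 18) = 46 mg/L × 697,000 L = 32,060 g cyanuric acid.
(a) At 99% purity: 32,060 / 0.99 = 32,390 g product.

(b) Volume: 1660 m³ = 1,660,000 L.
(b) Alkalinity to neutralize: (242 − 81) = 161 mg/L as CaCO₃ × 1,660,000 L = 267,300 g as CaCO₃.
(b) Equivalents of H⁺ required: 267,300 ÷ 50 g/eq = 5345 eq = 5345 mol NaHSO₄.
(b) Mass of NaHSO₄: 5345 × 120.1 = 642,000 g.

(a) 32.4 kg; (b) 642 kg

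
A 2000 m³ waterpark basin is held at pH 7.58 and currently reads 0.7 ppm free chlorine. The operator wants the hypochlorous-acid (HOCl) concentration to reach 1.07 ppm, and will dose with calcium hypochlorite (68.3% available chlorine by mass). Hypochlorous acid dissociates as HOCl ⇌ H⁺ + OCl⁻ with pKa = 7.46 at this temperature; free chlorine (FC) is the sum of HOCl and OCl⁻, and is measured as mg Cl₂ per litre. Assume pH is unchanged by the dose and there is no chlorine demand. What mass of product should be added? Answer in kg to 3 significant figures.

5.21 kg

Volume: 2000 m³ = 2,000,000 L.
[OCl⁻]/[HOCl] = 10^(pH − pKa) = 10^(7.58 − 7.46) = 1.318; fraction as HOCl = 1/(1 + 1.318) = 0.4314.
Free chlorine required for 1.07 ppm HOCl: 1.07 / 0.4314 = 2.481 ppm.
FC to add: 2.481 − 0.7 = 1.781 mg/L as Cl₂.
Cl₂ equivalent: 1.781 mg/L × 2,000,000 L = 3561 g.
Product at 68.3% available Cl: 3561 / 0.683 = 5214 g.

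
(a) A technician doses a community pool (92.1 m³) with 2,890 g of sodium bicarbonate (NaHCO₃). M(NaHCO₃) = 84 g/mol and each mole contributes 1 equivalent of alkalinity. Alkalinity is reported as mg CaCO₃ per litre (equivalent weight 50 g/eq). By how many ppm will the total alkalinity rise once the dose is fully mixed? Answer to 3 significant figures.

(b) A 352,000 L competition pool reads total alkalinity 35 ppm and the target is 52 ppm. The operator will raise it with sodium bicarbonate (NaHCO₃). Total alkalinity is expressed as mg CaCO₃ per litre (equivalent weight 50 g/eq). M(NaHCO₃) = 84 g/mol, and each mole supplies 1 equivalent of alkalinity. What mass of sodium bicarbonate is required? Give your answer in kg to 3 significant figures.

(a) 18.7 ppm; (b) 10.1 kg

(a) Volume: 92.1 m³ = 92,100 L.
(a) Moles of NaHCO₃: 2,890 g ÷ 84 g/mol = 34.4 mol → 34.4 eq of alkalinity.
(a) As CaCO₃: 34.4 eq × 50 g/eq = 1720 g.
(a) Rise: 1720 g / 92,100 L × 1000 = 18.68 mg/L.

(b) Alkalinity to add: (52 − 35) = 17 mg/L as CaCO₃ × 352,000 L = 5984 g as CaCO₃.
(b) Equivalents: 5984 g ÷ 50 g/eq = 119.7 eq.
(b) NaHCO₃ supplies 1 eq per mole → 119.7 mol.
(b) Mass: 119.7 mol × 84 g/mol = 10,050 g.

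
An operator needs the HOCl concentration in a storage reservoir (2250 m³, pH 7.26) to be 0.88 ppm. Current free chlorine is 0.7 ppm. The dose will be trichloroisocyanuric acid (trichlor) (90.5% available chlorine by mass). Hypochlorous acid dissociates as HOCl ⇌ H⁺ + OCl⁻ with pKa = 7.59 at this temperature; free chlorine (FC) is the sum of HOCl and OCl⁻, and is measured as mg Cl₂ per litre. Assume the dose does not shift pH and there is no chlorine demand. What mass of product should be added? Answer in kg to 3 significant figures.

Volume: 2250 m³ = 2,250,000 L.
[OCl⁻]/[HOCl] = 10^(pH − pKa) = 10^(7.26 − 7.59) = 0.4677; fraction as HOCl = 1/(1 + 0.4677) = 0.6813.
Free chlorine required for 0.88 ppm HOCl: 0.88 / 0.6813 = 1.292 ppm.
FC to add: 1.292 − 0.7 = 0.5916 mg/L as Cl₂.
Cl₂ equivalent: 0.5916 mg/L × 2,250,000 L = 1331 g.
Product at 90.5% available Cl: 1331 / 0.905 = 1471 g.

1.47 kg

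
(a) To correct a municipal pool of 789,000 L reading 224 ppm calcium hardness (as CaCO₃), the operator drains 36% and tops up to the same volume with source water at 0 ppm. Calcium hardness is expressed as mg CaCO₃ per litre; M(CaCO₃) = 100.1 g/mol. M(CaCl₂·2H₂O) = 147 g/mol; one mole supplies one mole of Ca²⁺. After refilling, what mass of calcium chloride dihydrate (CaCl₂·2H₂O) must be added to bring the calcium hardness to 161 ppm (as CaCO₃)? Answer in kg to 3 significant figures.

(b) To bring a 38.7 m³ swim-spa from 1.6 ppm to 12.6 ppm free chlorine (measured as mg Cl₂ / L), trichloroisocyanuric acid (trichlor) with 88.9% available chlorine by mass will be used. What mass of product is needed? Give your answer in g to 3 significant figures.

(a) 20.4 kg; (b) 479 g

(a) After draining 36% and refilling: 224 × 0.64 + 0 × 0.36 = 143.36 ppm.
(a) Deficit to target: 161 − 143.36 = 17.64 mg/L.
(a) As CaCO₃: 17.64 mg/L × 789,000 L = 13,920 g; ÷ 100.1 = 139 mol Ca²⁺.
(a) Mass: 139 × 147 = 20,440 g.

(b) Volume: 38.7 m³ = 38,700 L.
(b) Chlorine deficit: 12.6 − 1.6 = 11 ppm = 11 mg/L as Cl₂.
(b) Cl₂ equivalent needed: 11 mg/L × 38,700 L = 425,700 mg = 425.7 g.
(b) Product at 88.9% available chlorine: 425.7 / 0.889 = 478.9 g.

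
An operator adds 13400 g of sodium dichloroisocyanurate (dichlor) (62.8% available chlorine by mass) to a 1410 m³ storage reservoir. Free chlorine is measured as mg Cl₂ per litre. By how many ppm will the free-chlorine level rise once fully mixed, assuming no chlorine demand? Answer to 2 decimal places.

Volume: 1410 m³ = 1,410,000 L.
Available chlorine delivered: 13,400 g × 0.628 = 8415 g as Cl₂.
Concentration rise: 8415 g / 1,410,000 L = 5.968 mg/L = 5.97 ppm.

5.97 ppm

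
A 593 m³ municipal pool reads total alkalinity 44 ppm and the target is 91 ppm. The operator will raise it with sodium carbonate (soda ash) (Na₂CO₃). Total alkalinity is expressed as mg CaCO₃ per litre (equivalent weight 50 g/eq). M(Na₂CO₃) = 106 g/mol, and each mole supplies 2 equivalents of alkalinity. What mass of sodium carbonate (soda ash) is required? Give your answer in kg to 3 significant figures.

29.5 kg

Volume: 593 m³ = 593,000 L.
Alkalinity to add: (91 − 44) = 47 mg/L as CaCO₃ × 593,000 L = 27,870 g as CaCO₃.
Equivalents: 27,870 g ÷ 50 g/eq = 557.4 eq.
Each mole of Na₂CO₃ supplies 2 eq, so 557.4 / 2 = 278.7 mol.
Mass: 278.7 mol × 106 g/mol = 29,540 g.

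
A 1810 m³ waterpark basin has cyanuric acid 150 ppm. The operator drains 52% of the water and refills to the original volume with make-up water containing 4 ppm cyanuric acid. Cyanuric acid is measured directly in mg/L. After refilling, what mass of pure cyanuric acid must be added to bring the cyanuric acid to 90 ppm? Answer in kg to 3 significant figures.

Volume: 1810 m³ = 1,810,000 L.
After draining 52% and refilling: 150 × 0.48 + 4 × 0.52 = 74.08 ppm.
Deficit to target: 90 − 74.08 = 15.92 mg/L.
Mass: 15.92 mg/L × 1,810,000 L = 28,820 g cyanuric acid.

28.8 kg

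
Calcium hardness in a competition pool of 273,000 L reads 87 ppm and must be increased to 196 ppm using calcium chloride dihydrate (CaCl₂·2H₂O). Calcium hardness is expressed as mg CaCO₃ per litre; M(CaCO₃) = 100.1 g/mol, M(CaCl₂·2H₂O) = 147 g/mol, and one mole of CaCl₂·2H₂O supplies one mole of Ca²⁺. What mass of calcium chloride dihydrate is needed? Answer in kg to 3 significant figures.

Hardness to add: (196 − 87) = 109 mg/L as CaCO₃ × 273,000 L = 29,760 g as CaCO₃.
Moles of Ca²⁺ (1 mol Ca²⁺ ≡ 1 mol CaCO₃): 29,760 / 100.1 g/mol = 297.3 mol.
Mass of CaCl₂·2H₂O: 297.3 × 147 = 43,700 g.

43.7 kg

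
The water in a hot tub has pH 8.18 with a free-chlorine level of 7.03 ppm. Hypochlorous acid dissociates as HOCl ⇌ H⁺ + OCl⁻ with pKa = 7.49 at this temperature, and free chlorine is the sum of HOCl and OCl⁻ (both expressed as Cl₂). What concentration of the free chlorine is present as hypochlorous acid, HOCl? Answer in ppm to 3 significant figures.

[OCl⁻]/[HOCl] = 10^(pH − pKa) = 10^(8.18 − 7.49) = 10^0.69 = 4.898.
Fraction as HOCl = 1 / (1 + 4.898) = 0.1696.
HOCl = 0.1696 × 7.03 ppm = 1.192 ppm.

1.19 ppm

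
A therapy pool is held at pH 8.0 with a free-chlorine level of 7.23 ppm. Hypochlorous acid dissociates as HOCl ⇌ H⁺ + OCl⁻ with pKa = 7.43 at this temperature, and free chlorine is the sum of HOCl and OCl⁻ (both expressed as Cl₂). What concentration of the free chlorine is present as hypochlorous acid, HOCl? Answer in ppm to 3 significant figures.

[OCl⁻]/[HOCl] = 10^(pH − pKa) = 10^(8.0 − 7.43) = 10^0.57 = 3.715.
Fraction as HOCl = 1 / (1 + 3.715) = 0.2121.
HOCl = 0.2121 × 7.23 ppm = 1.533 ppm.

1.53 ppm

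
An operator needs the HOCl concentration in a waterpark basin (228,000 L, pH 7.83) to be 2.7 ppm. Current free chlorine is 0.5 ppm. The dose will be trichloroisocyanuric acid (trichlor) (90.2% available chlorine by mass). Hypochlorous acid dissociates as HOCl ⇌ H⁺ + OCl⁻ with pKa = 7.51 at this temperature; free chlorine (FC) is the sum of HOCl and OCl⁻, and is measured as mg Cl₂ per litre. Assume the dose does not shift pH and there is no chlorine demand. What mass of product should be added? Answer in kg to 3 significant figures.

1.98 kg

[OCl⁻]/[HOCl] = 10^(pH − pKa) = 10^(7.83 − 7.51) = 2.089; fraction as HOCl = 1/(1 + 2.089) = 0.3237.
Free chlorine required for 2.7 ppm HOCl: 2.7 / 0.3237 = 8.341 ppm.
FC to add: 8.341 − 0.5 = 7.841 mg/L as Cl₂.
Cl₂ equivalent: 7.841 mg/L × 228,000 L = 1788 g.
Product at 90.2% available Cl: 1788 / 0.902 = 1982 g.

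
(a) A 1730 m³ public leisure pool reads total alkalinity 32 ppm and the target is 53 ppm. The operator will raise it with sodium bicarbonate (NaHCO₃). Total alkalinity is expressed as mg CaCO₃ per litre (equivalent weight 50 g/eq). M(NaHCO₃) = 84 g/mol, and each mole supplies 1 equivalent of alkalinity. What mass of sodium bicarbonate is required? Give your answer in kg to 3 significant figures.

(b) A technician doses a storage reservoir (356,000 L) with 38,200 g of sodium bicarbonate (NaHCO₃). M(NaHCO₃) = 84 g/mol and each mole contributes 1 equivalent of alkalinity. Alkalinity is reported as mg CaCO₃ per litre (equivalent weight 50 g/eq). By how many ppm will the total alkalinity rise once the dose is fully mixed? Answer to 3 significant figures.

(a) Volume: 1730 m³ = 1,730,000 L.
(a) Alkalinity to add: (53 − 32) = 21 mg/L as CaCO₃ × 1,730,000 L = 36,330 g as CaCO₃.
(a) Equivalents: 36,330 g ÷ 50 g/eq = 726.6 eq.
(a) NaHCO₃ supplies 1 eq per mole → 726.6 mol.
(a) Mass: 726.6 mol × 84 g/mol = 61,030 g.

(b) Moles of NaHCO₃: 38,200 g ÷ 84 g/mol = 454.8 mol → 454.8 eq of alkalinity.
(b) As CaCO₃: 454.8 eq × 50 g/eq = 22,740 g.
(b) Rise: 22,740 g / 356,000 L × 1000 = 63.87 mg/L.

(a) 61.0 kg; (b) 63.9 ppm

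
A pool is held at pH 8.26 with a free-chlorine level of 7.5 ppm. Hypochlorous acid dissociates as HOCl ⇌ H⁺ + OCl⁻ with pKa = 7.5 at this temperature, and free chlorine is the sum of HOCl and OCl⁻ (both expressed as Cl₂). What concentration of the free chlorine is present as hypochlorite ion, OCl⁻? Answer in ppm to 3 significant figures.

6.39 ppm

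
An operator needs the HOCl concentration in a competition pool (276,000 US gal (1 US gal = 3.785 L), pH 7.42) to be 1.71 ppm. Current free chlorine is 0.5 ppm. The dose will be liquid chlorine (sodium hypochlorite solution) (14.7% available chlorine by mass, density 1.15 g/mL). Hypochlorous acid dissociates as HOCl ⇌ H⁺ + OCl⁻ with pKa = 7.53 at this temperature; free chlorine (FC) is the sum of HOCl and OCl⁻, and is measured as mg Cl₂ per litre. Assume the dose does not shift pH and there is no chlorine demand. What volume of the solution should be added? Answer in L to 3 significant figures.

Volume: 276,000 US gal × 3.785 L/gal = 1,044,660 L.
[OCl⁻]/[HOCl] = 10^(pH − pKa) = 10^(7.42 − 7.53) = 0.7762; fraction as HOCl = 1/(1 + 0.7762) = 0.563.
Free chlorine required for 1.71 ppm HOCl: 1.71 / 0.563 = 3.037 ppm.
FC to add: 3.037 − 0.5 = 2.537 mg/L as Cl₂.
Cl₂ equivalent: 2.537 mg/L × 1,044,660 L = 2651 g.
Product at 14.7% available Cl: 2651 / 0.147 = 18,030 g.
Volume: 18,030 g ÷ 1.15 g/mL = 15,680 mL.

15.7 L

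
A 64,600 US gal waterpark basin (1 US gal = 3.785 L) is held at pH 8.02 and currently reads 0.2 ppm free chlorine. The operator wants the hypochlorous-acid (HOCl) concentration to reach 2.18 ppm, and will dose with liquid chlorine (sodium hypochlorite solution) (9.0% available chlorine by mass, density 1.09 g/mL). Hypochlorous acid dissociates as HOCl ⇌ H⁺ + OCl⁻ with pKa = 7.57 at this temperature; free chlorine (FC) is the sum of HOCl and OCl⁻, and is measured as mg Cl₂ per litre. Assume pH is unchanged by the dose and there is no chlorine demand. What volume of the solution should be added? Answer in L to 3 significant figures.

20.2 L

Volume: 64,600 US gal × 3.785 L/gal = 244,511 L.
[OCl⁻]/[HOCl] = 10^(pH − pKa) = 10^(8.02 − 7.57) = 2.818; fraction as HOCl = 1/(1 + 2.818) = 0.2619.
Free chlorine required for 2.18 ppm HOCl: 2.18 / 0.2619 = 8.324 ppm.
FC to add: 8.324 − 0.2 = 8.124 mg/L as Cl₂.
Cl₂ equivalent: 8.124 mg/L × 244,511 L = 1986 g.
Product at 9.0% available Cl: 1986 / 0.09 = 22,070 g.
Volume: 22,070 g ÷ 1.09 g/mL = 20,250 mL.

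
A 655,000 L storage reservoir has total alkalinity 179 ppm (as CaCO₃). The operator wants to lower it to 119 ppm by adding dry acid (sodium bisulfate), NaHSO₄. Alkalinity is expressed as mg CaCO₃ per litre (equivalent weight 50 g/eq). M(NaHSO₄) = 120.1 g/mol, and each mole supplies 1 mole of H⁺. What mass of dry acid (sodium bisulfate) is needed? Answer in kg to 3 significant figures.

94.4 kg

Alkalinity to neutralize: (179 − 119) = 60 mg/L as CaCO₃ × 655,000 L = 39,300 g as CaCO₃.
Equivalents of H⁺ required: 39,300 ÷ 50 g/eq = 786 eq = 786 mol NaHSO₄.
Mass of NaHSO₄: 786 × 120.1 = 94,400 g.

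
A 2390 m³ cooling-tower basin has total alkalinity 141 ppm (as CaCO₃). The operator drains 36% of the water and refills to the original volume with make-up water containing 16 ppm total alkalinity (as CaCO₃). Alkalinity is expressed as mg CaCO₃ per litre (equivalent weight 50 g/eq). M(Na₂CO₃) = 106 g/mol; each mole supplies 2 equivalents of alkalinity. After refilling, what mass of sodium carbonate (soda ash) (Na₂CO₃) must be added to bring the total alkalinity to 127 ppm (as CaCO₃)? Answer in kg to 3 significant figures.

Volume: 2390 m³ = 2,390,000 L.
After draining 36% and refilling: 141 × 0.64 + 16 × 0.36 = 96 ppm.
Deficit to target: 127 − 96 = 31 mg/L.
As CaCO₃: 31 mg/L × 2,390,000 L = 74,090 g; ÷ 50 g/eq ÷ 2 = 740.9 mol Na₂CO₃.
Mass: 740.9 × 106 = 78,540 g.

78.5 kg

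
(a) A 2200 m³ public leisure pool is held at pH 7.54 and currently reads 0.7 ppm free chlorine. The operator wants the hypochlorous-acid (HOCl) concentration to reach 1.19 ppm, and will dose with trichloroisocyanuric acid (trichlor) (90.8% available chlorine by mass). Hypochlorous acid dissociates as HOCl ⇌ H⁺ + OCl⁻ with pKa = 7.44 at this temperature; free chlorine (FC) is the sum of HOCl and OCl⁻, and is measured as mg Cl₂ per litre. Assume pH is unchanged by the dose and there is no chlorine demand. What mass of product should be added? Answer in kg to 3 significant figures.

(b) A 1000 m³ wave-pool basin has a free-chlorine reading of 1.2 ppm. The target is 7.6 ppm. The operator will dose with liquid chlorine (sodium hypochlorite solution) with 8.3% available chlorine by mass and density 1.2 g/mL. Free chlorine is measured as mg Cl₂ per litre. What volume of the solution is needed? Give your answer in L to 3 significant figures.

(a) Volume: 2200 m³ = 2,200,000 L.
(a) [OCl⁻]/[HOCl] = 10^(pH − pKa) = 10^(7.54 − 7.44) = 1.259; fraction as HOCl = 1/(1 + 1.259) = 0.4427.
(a) Free chlorine required for 1.19 ppm HOCl: 1.19 / 0.4427 = 2.688 ppm.
(a) FC to add: 2.688 − 0.7 = 1.988 mg/L as Cl₂.
(a) Cl₂ equivalent: 1.988 mg/L × 2,200,000 L = 4374 g.
(a) Product at 90.8% available Cl: 4374 / 0.908 = 4817 g.

(b) Volume: 1000 m³ = 1,000,000 L.
(b) Chlorine deficit: 7.6 − 1.2 = 6.4 ppm = 6.4 mg/L as Cl₂.
(b) Cl₂ equivalent needed: 6.4 mg/L × 1,000,000 L = 6,400,000 mg = 6400 g.
(b) Product at 8.3% available chlorine: 6400 / 0.083 = 77,110 g.
(b) Volume at density 1.2 g/mL: 77,110 g ÷ 1.2 g/mL = 64,260 mL.

(a) 4.82 kg; (b) 64.3 L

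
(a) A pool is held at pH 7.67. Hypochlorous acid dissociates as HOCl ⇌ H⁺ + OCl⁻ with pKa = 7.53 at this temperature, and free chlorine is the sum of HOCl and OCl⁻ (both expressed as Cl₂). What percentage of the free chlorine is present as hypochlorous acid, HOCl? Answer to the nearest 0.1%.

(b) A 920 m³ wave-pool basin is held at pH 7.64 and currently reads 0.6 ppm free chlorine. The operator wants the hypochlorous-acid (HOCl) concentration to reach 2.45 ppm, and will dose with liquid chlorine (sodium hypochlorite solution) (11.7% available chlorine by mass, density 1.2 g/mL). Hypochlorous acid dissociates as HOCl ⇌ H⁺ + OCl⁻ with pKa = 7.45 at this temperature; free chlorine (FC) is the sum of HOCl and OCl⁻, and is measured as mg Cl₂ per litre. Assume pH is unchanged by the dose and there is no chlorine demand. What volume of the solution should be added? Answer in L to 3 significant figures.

(a) 42.0%; (b) 37.0 L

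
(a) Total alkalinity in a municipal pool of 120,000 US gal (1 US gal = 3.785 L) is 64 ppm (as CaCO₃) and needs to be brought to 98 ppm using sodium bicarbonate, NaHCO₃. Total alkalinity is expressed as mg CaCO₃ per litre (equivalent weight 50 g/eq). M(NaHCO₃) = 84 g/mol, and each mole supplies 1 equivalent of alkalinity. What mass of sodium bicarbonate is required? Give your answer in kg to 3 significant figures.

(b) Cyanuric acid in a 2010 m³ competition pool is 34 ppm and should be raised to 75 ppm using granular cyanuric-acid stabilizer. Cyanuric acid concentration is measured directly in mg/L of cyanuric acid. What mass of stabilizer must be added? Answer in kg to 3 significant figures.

(a) 25.9 kg; (b) 82.4 kg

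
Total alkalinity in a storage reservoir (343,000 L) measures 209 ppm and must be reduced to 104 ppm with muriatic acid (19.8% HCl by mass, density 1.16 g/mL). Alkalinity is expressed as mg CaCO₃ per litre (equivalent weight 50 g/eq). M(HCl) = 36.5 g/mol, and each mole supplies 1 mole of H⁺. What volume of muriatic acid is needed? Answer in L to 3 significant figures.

Alkalinity to neutralize: (209 − 104) = 105 mg/L as CaCO₃ × 343,000 L = 36,020 g as CaCO₃.
Equivalents of H⁺ required: 36,020 ÷ 50 g/eq = 720.3 eq = 720.3 mol HCl.
Mass of HCl: 720.3 × 36.5 = 26,290 g.
Mass of 19.8% solution: 26,290 / 0.198 = 132,800 g.
Volume: 132,800 g ÷ 1.16 g/mL = 114,500 mL.

114 L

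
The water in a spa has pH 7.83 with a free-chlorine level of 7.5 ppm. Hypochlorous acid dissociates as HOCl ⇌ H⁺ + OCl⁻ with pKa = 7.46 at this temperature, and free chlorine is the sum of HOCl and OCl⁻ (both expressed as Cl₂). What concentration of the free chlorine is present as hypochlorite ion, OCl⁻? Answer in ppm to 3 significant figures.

5.26 ppm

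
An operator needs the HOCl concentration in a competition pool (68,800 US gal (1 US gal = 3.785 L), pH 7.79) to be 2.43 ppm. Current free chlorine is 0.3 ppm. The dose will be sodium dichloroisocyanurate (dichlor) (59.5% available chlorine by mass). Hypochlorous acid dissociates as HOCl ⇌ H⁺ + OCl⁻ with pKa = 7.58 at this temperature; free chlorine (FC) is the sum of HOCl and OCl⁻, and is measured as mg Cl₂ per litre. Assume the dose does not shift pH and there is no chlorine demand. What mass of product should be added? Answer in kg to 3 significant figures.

Volume: 68,800 US gal × 3.785 L/gal = 260,408 L.
[OCl⁻]/[HOCl] = 10^(pH − pKa) = 10^(7.79 − 7.58) = 1.622; fraction as HOCl = 1/(1 + 1.622) = 0.3814.
Free chlorine required for 2.43 ppm HOCl: 2.43 / 0.3814 = 6.371 ppm.
FC to add: 6.371 − 0.3 = 6.071 mg/L as Cl₂.
Cl₂ equivalent: 6.071 mg/L × 260,408 L = 1581 g.
Product at 59.5% available Cl: 1581 / 0.595 = 2657 g.

2.66 kg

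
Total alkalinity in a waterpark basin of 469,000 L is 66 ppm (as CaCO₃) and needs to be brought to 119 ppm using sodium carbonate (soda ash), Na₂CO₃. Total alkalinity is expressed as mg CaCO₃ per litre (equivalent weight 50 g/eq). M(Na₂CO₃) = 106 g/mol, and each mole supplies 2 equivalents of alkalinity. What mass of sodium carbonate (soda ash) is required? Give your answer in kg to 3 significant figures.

26.3 kg

Alkalinity to add: (119 − 66) = 53 mg/L as CaCO₃ × 469,000 L = 24,860 g as CaCO₃.
Equivalents: 24,860 g ÷ 50 g/eq = 497.1 eq.
Each mole of Na₂CO₃ supplies 2 eq, so 497.1 / 2 = 248.6 mol.
Mass: 248.6 mol × 106 g/mol = 26,350 g.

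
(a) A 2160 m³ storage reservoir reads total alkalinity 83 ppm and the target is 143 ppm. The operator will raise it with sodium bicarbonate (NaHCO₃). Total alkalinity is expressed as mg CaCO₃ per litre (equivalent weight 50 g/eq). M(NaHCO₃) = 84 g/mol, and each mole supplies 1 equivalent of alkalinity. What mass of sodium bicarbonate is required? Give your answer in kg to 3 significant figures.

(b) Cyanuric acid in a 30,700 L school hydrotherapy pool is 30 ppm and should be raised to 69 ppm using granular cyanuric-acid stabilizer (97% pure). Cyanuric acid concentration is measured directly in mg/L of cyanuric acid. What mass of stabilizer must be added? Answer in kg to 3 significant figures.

(a) 218 kg; (b) 1.23 kg

(a) Volume: 2160 m³ = 2,160,000 L.
(a) Alkalinity to add: (143 − 83) = 60 mg/L as CaCO₃ × 2,160,000 L = 129,600 g as CaCO₃.
(a) Equivalents: 129,600 g ÷ 50 g/eq = 2592 eq.
(a) NaHCO₃ supplies 1 eq per mole → 2592 mol.
(a) Mass: 2592 mol × 84 g/mol = 217,700 g.

(b) CYA to add: (69 − 30) = 39 mg/L × 30,700 L = 1197 g cyanuric acid.
(b) At 97% purity: 1197 / 0.97 = 1234 g product.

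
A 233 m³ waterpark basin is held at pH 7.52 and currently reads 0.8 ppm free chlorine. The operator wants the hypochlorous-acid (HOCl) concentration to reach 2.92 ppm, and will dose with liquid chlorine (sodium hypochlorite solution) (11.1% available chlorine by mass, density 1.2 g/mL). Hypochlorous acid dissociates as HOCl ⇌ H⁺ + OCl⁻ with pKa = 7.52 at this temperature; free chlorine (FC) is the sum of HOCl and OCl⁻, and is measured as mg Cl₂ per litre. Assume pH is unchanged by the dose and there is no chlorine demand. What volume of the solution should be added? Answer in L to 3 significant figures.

8.82 L

Volume: 233 m³ = 233,000 L.
[OCl⁻]/[HOCl] = 10^(pH − pKa) = 10^(7.52 − 7.52) = 1; fraction as HOCl = 1/(1 + 1) = 0.5.
Free chlorine required for 2.92 ppm HOCl: 2.92 / 0.5 = 5.84 ppm.
FC to add: 5.84 − 0.8 = 5.04 mg/L as Cl₂.
Cl₂ equivalent: 5.04 mg/L × 233,000 L = 1174 g.
Product at 11.1% available Cl: 1174 / 0.111 = 10,580 g.
Volume: 10,580 g ÷ 1.2 g/mL = 8816 mL.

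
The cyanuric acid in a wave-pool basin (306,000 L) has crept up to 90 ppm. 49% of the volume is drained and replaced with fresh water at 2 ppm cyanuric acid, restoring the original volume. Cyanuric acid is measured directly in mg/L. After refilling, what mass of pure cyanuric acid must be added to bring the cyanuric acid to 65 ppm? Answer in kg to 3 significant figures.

After draining 49% and refilling: 90 × 0.51 + 2 × 0.49 = 46.88 ppm.
Deficit to target: 65 − 46.88 = 18.12 mg/L.
Mass: 18.12 mg/L × 306,000 L = 5545 g cyanuric acid.

5.54 kg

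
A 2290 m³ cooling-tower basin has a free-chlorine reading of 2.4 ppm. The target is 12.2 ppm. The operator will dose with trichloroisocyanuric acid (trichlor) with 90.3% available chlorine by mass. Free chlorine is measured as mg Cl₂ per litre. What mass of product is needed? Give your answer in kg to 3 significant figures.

Volume: 2290 m³ = 2,290,000 L.
Chlorine deficit: 12.2 − 2.4 = 9.8 ppm = 9.8 mg/L as Cl₂.
Cl₂ equivalent needed: 9.8 mg/L × 2,290,000 L = 22,440,000 mg = 22,440 g.
Product at 90.3% available chlorine: 22,440 / 0.903 = 24,850 g.

24.9 kg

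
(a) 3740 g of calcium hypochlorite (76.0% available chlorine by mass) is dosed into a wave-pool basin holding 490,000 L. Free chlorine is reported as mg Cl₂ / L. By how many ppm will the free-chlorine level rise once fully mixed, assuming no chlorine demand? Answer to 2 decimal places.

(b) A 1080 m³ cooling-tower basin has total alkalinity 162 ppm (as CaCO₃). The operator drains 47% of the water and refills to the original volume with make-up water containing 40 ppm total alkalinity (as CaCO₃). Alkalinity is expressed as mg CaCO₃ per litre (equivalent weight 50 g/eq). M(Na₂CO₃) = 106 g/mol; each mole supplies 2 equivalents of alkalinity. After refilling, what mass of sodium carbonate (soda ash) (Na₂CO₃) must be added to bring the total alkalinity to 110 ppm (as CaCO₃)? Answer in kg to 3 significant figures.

(a) Available chlorine delivered: 3740 g × 0.76 = 2842 g as Cl₂.
(a) Concentration rise: 2842 g / 490,000 L = 5.801 mg/L = 5.80 ppm.

(b) Volume: 1080 m³ = 1,080,000 L.
(b) After draining 47% and refilling: 162 × 0.53 + 40 × 0.47 = 104.66 ppm.
(b) Deficit to target: 110 − 104.66 = 5.34 mg/L.
(b) As CaCO₃: 5.34 mg/L × 1,080,000 L = 5767 g; ÷ 50 g/eq ÷ 2 = 57.67 mol Na₂CO₃.
(b) Mass: 57.67 × 106 = 6113 g.

(a) 5.80 ppm; (b) 6.11 kg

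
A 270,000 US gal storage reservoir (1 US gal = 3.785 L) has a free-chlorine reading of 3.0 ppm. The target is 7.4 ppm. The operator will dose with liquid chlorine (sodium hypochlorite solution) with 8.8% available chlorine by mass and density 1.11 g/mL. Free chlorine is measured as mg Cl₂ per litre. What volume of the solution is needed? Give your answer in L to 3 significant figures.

46.0 L

Volume: 270,000 US gal × 3.785 L/gal = 1,021,950 L.
Chlorine deficit: 7.4 − 3.0 = 4.4 ppm = 4.4 mg/L as Cl₂.
Cl₂ equivalent needed: 4.4 mg/L × 1,021,950 L = 4,497,000 mg = 4497 g.
Product at 8.8% available chlorine: 4497 / 0.088 = 51,100 g.
Volume at density 1.11 g/mL: 51,100 g ÷ 1.11 g/mL = 46,030 mL.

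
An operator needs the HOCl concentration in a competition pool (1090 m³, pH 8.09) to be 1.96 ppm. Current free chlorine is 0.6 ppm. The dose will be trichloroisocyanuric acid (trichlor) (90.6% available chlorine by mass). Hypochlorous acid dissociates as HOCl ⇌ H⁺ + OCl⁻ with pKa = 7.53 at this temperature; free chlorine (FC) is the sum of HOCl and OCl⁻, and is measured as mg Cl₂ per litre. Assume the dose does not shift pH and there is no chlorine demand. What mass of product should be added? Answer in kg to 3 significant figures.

10.2 kg

Volume: 1090 m³ = 1,090,000 L.
[OCl⁻]/[HOCl] = 10^(pH − pKa) = 10^(8.09 − 7.53) = 3.631; fraction as HOCl = 1/(1 + 3.631) = 0.2159.
Free chlorine required for 1.96 ppm HOCl: 1.96 / 0.2159 = 9.076 ppm.
FC to add: 9.076 − 0.6 = 8.476 mg/L as Cl₂.
Cl₂ equivalent: 8.476 mg/L × 1,090,000 L = 9239 g.
Product at 90.6% available Cl: 9239 / 0.906 = 10,200 g.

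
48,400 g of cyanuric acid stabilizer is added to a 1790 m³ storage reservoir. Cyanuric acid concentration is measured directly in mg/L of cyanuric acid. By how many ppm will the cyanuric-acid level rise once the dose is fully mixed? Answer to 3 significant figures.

Volume: 1790 m³ = 1,790,000 L.
Rise: 48,400 g / 1,790,000 L × 1000 = 27.04 mg/L.

27.0 ppm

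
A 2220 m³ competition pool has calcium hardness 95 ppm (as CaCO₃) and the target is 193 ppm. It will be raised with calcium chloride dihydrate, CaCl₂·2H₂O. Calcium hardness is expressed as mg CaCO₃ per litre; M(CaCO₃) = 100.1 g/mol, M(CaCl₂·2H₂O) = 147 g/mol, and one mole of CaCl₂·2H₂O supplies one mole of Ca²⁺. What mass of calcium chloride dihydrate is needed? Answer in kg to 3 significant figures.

319 kg

Volume: 2220 m³ = 2,220,000 L.
Hardness to add: (193 − 95) = 98 mg/L as CaCO₃ × 2,220,000 L = 217,600 g as CaCO₃.
Moles of Ca²⁺ (1 mol Ca²⁺ ≡ 1 mol CaCO₃): 217,600 / 100.1 g/mol = 2173 mol.
Mass of CaCl₂·2H₂O: 2173 × 147 = 319,500 g.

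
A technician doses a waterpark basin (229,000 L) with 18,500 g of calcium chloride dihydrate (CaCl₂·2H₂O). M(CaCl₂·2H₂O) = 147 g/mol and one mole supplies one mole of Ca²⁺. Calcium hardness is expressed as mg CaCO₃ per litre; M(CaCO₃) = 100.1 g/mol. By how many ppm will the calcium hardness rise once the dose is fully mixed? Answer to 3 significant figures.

Moles of Ca²⁺: 18,500 g ÷ 147 g/mol = 125.9 mol.
As CaCO₃: 125.9 mol × 100.1 g/mol = 12,600 g.
Rise: 12,600 g / 229,000 L × 1000 = 55.01 mg/L.

55.0 ppm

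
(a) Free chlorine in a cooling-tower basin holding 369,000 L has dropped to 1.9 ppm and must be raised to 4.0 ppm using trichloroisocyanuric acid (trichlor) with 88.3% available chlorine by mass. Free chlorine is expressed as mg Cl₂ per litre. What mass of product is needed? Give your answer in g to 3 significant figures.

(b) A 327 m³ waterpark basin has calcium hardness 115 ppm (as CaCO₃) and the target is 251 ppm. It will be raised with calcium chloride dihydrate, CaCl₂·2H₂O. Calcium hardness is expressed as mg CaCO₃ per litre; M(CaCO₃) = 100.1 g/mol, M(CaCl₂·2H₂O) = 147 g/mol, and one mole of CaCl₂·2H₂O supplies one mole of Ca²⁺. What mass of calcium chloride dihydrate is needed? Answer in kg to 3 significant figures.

(a) 878 g; (b) 65.3 kg

(a) Chlorine deficit: 4.0 − 1.9 = 2.1 ppm = 2.1 mg/L as Cl₂.
(a) Cl₂ equivalent needed: 2.1 mg/L × 369,000 L = 774,900 mg = 774.9 g.
(a) Product at 88.3% available chlorine: 774.9 / 0.883 = 877.6 g.

(b) Volume: 327 m³ = 327,000 L.
(b) Hardness to add: (251 − 115) = 136 mg/L as CaCO₃ × 327,000 L = 44,470 g as CaCO₃.
(b) Moles of Ca²⁺ (1 mol Ca²⁺ ≡ 1 mol CaCO₃): 44,470 / 100.1 g/mol = 444.3 mol.
(b) Mass of CaCl₂·2H₂O: 444.3 × 147 = 65,310 g.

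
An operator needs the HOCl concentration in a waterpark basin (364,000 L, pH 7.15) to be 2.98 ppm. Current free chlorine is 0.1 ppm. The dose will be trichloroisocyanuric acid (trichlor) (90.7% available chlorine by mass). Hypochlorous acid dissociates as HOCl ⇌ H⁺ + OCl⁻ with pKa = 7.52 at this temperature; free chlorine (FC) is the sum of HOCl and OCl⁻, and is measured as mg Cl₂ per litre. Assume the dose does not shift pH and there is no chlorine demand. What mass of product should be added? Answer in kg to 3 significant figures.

[OCl⁻]/[HOCl] = 10^(pH − pKa) = 10^(7.15 − 7.52) = 0.4266; fraction as HOCl = 1/(1 + 0.4266) = 0.701.
Free chlorine required for 2.98 ppm HOCl: 2.98 / 0.701 = 4.251 ppm.
FC to add: 4.251 − 0.1 = 4.151 mg/L as Cl₂.
Cl₂ equivalent: 4.151 mg/L × 364,000 L = 1511 g.
Product at 90.7% available Cl: 1511 / 0.907 = 1666 g.

1.67 kg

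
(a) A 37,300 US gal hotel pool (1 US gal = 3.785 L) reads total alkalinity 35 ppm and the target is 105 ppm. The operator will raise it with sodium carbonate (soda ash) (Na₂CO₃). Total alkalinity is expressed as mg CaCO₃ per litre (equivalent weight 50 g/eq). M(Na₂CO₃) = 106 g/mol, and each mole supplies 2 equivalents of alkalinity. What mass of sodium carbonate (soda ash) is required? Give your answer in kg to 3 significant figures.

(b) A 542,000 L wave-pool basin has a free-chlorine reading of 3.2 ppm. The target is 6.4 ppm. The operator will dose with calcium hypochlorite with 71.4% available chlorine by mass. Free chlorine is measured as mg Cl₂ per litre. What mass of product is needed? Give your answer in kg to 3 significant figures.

(a) 10.5 kg; (b) 2.43 kg

(a) Volume: 37,300 US gal × 3.785 L/gal = 141,180 L.
(a) Alkalinity to add: (105 − 35) = 70 mg/L as CaCO₃ × 141,180 L = 9883 g as CaCO₃.
(a) Equivalents: 9883 g ÷ 50 g/eq = 197.7 eq.
(a) Each mole of Na₂CO₃ supplies 2 eq, so 197.7 / 2 = 98.83 mol.
(a) Mass: 98.83 mol × 106 g/mol = 10,480 g.

(b) Chlorine deficit: 6.4 − 3.2 = 3.2 ppm = 3.2 mg/L as Cl₂.
(b) Cl₂ equivalent needed: 3.2 mg/L × 542,000 L = 1,734,000 mg = 1734 g.
(b) Product at 71.4% available chlorine: 1734 / 0.714 = 2429 g.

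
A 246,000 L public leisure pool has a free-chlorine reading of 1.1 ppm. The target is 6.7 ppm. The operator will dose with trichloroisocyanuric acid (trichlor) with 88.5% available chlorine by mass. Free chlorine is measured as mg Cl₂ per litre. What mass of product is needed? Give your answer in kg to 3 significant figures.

Chlorine deficit: 6.7 − 1.1 = 5.6 ppm = 5.6 mg/L as Cl₂.
Cl₂ equivalent needed: 5.6 mg/L × 246,000 L = 1,378,000 mg = 1378 g.
Product at 88.5% available chlorine: 1378 / 0.885 = 1557 g.

1.56 kg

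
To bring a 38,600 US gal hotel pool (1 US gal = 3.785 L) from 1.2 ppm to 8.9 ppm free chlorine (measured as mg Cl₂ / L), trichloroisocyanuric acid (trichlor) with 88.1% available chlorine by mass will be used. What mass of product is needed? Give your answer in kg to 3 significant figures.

Volume: 38,600 US gal × 3.785 L/gal = 146,101 L.
Chlorine deficit: 8.9 − 1.2 = 7.7 ppm = 7.7 mg/L as Cl₂.
Cl₂ equivalent needed: 7.7 mg/L × 146,101 L = 1,125,000 mg = 1125 g.
Product at 88.1% available chlorine: 1125 / 0.881 = 1277 g.

1.28 kg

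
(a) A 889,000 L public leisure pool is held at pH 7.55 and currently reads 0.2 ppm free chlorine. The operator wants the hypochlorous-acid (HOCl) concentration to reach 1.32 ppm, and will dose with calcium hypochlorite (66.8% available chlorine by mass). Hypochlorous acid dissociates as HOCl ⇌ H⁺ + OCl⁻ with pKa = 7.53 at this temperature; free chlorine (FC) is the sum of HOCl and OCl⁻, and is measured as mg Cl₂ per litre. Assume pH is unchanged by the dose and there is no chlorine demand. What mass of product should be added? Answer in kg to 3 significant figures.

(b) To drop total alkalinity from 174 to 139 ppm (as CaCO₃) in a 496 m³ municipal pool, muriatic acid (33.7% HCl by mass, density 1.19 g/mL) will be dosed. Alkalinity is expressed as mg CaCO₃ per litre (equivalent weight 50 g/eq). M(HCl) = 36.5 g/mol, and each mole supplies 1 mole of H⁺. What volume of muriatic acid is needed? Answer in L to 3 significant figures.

(a) 3.33 kg; (b) 31.6 L

(a) [OCl⁻]/[HOCl] = 10^(pH − pKa) = 10^(7.55 − 7.53) = 1.047; fraction as HOCl = 1/(1 + 1.047) = 0.4885.
(a) Free chlorine required for 1.32 ppm HOCl: 1.32 / 0.4885 = 2.702 ppm.
(a) FC to add: 2.702 − 0.2 = 2.502 mg/L as Cl₂.
(a) Cl₂ equivalent: 2.502 mg/L × 889,000 L = 2224 g.
(a) Product at 66.8% available Cl: 2224 / 0.668 = 3330 g.

(b) Volume: 496 m³ = 496,000 L.
(b) Alkalinity to neutralize: (174 − 139) = 35 mg/L as CaCO₃ × 496,000 L = 17,360 g as CaCO₃.
(b) Equivalents of H⁺ required: 17,360 ÷ 50 g/eq = 347.2 eq = 347.2 mol HCl.
(b) Mass of HCl: 347.2 × 36.5 = 12,670 g.
(b) Mass of 33.7% solution: 12,670 / 0.337 = 37,600 g.
(b) Volume: 37,600 g ÷ 1.19 g/mL = 31,600 mL.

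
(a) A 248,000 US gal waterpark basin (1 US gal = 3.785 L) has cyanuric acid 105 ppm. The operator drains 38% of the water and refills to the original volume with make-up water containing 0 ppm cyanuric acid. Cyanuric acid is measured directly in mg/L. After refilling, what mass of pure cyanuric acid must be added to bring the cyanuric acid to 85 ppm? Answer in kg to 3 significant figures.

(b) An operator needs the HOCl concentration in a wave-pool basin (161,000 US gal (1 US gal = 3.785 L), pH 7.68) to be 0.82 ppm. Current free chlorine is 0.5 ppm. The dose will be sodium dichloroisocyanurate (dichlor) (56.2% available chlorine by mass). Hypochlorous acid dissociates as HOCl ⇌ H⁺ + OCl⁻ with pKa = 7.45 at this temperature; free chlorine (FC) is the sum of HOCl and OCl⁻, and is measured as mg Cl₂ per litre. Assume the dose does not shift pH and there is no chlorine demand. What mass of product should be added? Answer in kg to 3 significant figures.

(a) Volume: 248,000 US gal × 3.785 L/gal = 938,680 L.
(a) After draining 38% and refilling: 105 × 0.62 + 0 × 0.38 = 65.1 ppm.
(a) Deficit to target: 85 − 65.1 = 19.9 mg/L.
(a) Mass: 19.9 mg/L × 938,680 L = 18,680 g cyanuric acid.

(b) Volume: 161,000 US gal × 3.785 L/gal = 609,385 L.
(b) [OCl⁻]/[HOCl] = 10^(pH − pKa) = 10^(7.68 − 7.45) = 1.698; fraction as HOCl = 1/(1 + 1.698) = 0.3706.
(b) Free chlorine required for 0.82 ppm HOCl: 0.82 / 0.3706 = 2.213 ppm.
(b) FC to add: 2.213 − 0.5 = 1.713 mg/L as Cl₂.
(b) Cl₂ equivalent: 1.713 mg/L × 609,385 L = 1044 g.
(b) Product at 56.2% available Cl: 1044 / 0.562 = 1857 g.

(a) 18.7 kg; (b) 1.86 kg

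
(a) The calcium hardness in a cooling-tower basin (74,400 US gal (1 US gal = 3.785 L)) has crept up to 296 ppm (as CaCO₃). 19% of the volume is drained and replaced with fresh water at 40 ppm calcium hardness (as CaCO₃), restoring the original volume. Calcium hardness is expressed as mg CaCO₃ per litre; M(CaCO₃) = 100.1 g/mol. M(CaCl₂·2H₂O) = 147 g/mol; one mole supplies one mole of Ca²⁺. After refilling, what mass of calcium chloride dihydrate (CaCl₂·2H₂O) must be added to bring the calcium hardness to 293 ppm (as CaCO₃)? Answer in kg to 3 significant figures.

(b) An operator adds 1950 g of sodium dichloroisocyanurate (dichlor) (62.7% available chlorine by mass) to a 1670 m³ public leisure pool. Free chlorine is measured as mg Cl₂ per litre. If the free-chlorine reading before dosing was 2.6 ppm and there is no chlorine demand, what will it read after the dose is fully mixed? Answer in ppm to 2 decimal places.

(a) 18.9 kg; (b) 3.33 ppm

(a) Volume: 74,400 US gal × 3.785 L/gal = 281,604 L.
(a) After draining 19% and refilling: 296 × 0.81 + 40 × 0.19 = 247.36 ppm.
(a) Deficit to target: 293 − 247.36 = 45.64 mg/L.
(a) As CaCO₃: 45.64 mg/L × 281,604 L = 12,850 g; ÷ 100.1 = 128.4 mol Ca²⁺.
(a) Mass: 128.4 × 147 = 18,870 g.

(b) Volume: 1670 m³ = 1,670,000 L.
(b) Available chlorine delivered: 1950 g × 0.627 = 1223 g as Cl₂.
(b) Concentration rise: 1223 g / 1,670,000 L = 0.7321 mg/L = 0.73 ppm.
(b) Final FC: 2.6 + 0.73 = 3.33 ppm.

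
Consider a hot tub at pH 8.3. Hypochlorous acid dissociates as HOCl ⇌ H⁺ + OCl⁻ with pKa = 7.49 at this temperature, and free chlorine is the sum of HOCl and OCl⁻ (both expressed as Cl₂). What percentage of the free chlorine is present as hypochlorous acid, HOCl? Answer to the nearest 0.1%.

[OCl⁻]/[HOCl] = 10^(pH − pKa) = 10^(8.3 − 7.49) = 10^0.81 = 6.457.
Fraction as HOCl = 1 / (1 + 6.457) = 0.1341.

13.4%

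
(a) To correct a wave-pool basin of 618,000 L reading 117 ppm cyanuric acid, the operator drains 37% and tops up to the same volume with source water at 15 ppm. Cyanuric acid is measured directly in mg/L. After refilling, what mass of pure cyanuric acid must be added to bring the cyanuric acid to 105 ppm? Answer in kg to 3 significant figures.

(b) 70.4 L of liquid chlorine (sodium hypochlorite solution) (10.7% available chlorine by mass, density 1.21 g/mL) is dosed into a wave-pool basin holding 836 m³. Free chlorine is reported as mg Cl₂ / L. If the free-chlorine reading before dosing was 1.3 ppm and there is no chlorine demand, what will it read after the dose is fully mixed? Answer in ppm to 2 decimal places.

(a) After draining 37% and refilling: 117 × 0.63 + 15 × 0.37 = 79.26 ppm.
(a) Deficit to target: 105 − 79.26 = 25.74 mg/L.
(a) Mass: 25.74 mg/L × 618,000 L = 15,910 g cyanuric acid.

(b) Volume: 836 m³ = 836,000 L.
(b) Mass of solution: 70.4 L × 1000 mL/L × 1.21 g/mL = 85,180 g.
(b) Available chlorine delivered: 85,180 g × 0.107 = 9115 g as Cl₂.
(b) Concentration rise: 9115 g / 836,000 L = 10.9 mg/L = 10.90 ppm.
(b) Final FC: 1.3 + 10.90 = 12.20 ppm.

(a) 15.9 kg; (b) 12.20 ppm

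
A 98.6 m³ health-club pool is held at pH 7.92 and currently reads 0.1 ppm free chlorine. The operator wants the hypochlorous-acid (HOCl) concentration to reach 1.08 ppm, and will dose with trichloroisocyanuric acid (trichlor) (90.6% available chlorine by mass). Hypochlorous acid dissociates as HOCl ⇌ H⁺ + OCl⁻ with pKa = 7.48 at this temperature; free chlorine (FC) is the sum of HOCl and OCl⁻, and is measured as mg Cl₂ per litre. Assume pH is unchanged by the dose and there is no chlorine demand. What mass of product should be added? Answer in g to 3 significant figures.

Volume: 98.6 m³ = 98,600 L.
[OCl⁻]/[HOCl] = 10^(pH − pKa) = 10^(7.92 − 7.48) = 2.754; fraction as HOCl = 1/(1 + 2.754) = 0.2664.
Free chlorine required for 1.08 ppm HOCl: 1.08 / 0.2664 = 4.055 ppm.
FC to add: 4.055 − 0.1 = 3.955 mg/L as Cl₂.
Cl₂ equivalent: 3.955 mg/L × 98,600 L = 389.9 g.
Product at 90.6% available Cl: 389.9 / 0.906 = 430.4 g.

430 g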